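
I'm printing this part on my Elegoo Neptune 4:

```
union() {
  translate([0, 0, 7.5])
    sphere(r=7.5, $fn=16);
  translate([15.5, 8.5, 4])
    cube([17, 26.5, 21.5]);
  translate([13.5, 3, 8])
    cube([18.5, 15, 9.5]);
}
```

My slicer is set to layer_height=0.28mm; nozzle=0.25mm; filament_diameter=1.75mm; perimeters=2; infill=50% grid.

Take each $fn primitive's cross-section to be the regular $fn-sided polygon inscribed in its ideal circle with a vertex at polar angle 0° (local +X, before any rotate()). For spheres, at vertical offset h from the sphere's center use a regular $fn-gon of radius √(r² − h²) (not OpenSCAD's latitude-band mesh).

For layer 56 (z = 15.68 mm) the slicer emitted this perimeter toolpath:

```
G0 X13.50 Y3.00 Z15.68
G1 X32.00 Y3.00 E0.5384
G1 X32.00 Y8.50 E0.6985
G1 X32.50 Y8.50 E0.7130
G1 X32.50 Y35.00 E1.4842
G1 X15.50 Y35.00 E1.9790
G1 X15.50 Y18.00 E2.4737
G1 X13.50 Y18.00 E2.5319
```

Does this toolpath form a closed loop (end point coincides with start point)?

no

Start point (G0): (13.50, 3.00). End point (last G1): the path does not return to the start — open.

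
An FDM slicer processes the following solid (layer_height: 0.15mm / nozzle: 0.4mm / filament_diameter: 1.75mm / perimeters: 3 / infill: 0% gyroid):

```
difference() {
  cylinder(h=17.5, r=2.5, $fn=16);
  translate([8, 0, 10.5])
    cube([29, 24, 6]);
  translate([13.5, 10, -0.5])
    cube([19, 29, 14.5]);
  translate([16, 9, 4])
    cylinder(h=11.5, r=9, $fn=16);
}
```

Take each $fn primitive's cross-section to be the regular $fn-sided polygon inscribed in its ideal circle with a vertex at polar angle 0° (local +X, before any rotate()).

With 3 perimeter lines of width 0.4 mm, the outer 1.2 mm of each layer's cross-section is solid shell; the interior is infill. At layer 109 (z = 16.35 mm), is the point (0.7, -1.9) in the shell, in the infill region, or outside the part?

At z = 16.35 mm: the cylinder: section is a regular 16-gon, circumradius r=2.5; the cube at (8, 0) is present — its section is the full 29×24 rectangle; the cube at (13.5, 10) is not intersected at this z (z outside [-0.5, 14]); the cylinder at (16, 9) is not intersected at this z (z outside [4, 15.5]); Subtracting the remaining from the first: starting from the r=2.5 cylinder, the 29×24 cube at (8, 0) misses the remaining region (no effect) — 1 connected region. Overall, the cross-section is a single solid region. The nearest boundary edge runs (0.96, -2.31)→(-0.00, -2.50); distance from the point to it = 0.45 mm. The point is inside the cross-section, 0.45 mm from the nearest boundary — within the 1.2 mm shell band (3 × 0.4).

shell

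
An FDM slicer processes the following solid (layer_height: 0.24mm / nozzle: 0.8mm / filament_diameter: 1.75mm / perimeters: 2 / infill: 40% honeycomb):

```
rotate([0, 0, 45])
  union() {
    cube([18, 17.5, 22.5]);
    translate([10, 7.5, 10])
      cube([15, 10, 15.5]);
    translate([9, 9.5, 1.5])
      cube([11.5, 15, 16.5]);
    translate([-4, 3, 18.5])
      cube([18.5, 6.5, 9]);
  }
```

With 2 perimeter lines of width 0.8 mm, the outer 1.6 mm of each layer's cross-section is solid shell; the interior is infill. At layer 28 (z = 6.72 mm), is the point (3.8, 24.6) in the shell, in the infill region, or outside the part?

At z = 6.72 mm: the cube (footprint 18×17.5) is included at this height; the cube at (10, 7.5) is not intersected at this z (z outside [10, 25.5]); the cube at (9, 9.5) is present — its section is the full 11.5×15 rectangle; the cube at (-4, 3) is absent (z outside [18.5, 27.5]); Combining (union): the regions partially overlap (shared area 72.00 mm²), so overlapping operands fuse into one piece — 1 connected region; (rotated 45° about Z; rotation is an isometry so areas/perimeters/island counts are preserved). Overall, the cross-section is a single solid region. Undo the 45° rotation: the query point maps to (20.082, 14.708) in the un-rotated model frame. The nearest boundary edge runs (20.50, 24.50)→(20.50, 9.50); distance from the point to it = 0.42 mm. The point is inside the cross-section, 0.42 mm from the nearest boundary — within the 1.6 mm shell band (2 × 0.8).

shell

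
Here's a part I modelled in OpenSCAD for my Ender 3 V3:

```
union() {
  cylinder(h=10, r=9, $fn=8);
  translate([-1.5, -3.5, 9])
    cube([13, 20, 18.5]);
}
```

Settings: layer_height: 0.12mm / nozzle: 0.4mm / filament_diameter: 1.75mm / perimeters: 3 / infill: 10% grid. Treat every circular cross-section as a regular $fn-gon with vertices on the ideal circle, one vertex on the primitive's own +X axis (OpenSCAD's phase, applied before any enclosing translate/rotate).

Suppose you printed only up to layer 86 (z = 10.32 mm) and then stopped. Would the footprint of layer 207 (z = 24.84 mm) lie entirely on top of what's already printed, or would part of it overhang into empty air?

Compare the two slices. At z = 10.32: the cylinder does not reach this height (z outside [0, 10]); the 13×20 cube at (-1.5, -3.5) contributes its full rectangle (area 260.00 mm²); Merging all regions: only the 13×20 cube at (-1.5, -3.5) is present, so the union is just that shape — area = 260.00 mm². At z = 24.84: the cylinder does not reach this height (z outside [0, 10]); the cube at (-1.5, -3.5) is present — its section is the full 13×20 rectangle (area 260.00 mm²); Taking the union: only the 13×20 cube at (-1.5, -3.5) is present, so the union is just that shape — area = 260.00 mm². Checking containment: the cross-section at z = 24.84 is a subset of the cross-section at z = 10.32.

entirely on top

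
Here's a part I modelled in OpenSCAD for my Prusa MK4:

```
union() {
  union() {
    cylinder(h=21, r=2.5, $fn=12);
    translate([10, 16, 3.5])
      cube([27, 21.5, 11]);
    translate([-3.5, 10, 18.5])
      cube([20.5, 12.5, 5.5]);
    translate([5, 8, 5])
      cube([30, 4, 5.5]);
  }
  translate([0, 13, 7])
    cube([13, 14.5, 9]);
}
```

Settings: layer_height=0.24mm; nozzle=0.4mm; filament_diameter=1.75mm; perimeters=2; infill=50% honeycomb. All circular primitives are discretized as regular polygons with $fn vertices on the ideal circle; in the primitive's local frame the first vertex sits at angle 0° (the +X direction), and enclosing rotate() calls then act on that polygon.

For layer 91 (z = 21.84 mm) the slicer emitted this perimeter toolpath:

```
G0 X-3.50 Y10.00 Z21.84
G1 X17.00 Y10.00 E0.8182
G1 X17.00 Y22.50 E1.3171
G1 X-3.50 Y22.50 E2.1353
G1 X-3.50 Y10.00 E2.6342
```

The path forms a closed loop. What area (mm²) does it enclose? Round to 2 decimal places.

256.25 mm²

Apply the shoelace formula to the sequence of (X, Y) vertices; enclosed area = 256.25 mm².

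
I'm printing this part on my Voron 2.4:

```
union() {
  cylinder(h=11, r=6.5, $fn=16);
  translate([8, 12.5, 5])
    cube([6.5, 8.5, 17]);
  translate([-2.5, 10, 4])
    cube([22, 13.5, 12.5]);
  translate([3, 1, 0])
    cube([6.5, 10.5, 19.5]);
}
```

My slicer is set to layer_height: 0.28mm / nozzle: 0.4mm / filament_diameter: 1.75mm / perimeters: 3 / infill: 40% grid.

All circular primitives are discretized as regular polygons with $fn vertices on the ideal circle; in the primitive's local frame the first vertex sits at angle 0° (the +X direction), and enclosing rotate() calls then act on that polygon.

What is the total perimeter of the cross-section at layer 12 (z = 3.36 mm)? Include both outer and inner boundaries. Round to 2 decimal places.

60.64 mm

At z = 3.36 mm: the r=6.5 cylinder gives a regular 16-gon of circumradius 6.5 (constant along its height) (perimeter = 2·16·6.500·sin(180°/16) = 40.58 mm); the cube at (8, 12.5) is not intersected at this z (z outside [5, 22]); the cube at (-2.5, 10) does not reach this height (z outside [4, 16.5]); the 6.5×10.5 cube at (3, 1) contributes its full rectangle (perimeter 34.00 mm); Taking the union: the regions partially overlap (shared area 10.39 mm²), so the edge portions inside another operand are dropped and the merged outline is re-measured after clipping — boundary = 60.64 mm. Overall, the cross-section is a single solid region. Total boundary length (outer) = 60.64 mm.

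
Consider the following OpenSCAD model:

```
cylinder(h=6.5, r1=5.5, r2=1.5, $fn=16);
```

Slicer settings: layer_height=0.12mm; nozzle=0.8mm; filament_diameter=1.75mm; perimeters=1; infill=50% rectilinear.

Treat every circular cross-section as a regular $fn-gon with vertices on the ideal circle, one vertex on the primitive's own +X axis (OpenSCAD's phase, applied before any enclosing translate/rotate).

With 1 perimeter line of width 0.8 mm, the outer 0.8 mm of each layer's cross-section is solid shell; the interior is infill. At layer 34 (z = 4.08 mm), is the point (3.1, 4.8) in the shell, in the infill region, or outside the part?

outside

At z = 4.08 mm: the cone contributes a regular 16-gon of circumradius 2.989 (interpolated between r1=5.5 and r2=1.5 at t=0.628). Overall, the cross-section is a single solid region. The nearest boundary edge runs (2.11, 2.11)→(1.14, 2.76); distance from the point to it = 2.78 mm. The point is not inside any of the regions above, so it lies outside the cross-section (2.78 mm from the nearest boundary).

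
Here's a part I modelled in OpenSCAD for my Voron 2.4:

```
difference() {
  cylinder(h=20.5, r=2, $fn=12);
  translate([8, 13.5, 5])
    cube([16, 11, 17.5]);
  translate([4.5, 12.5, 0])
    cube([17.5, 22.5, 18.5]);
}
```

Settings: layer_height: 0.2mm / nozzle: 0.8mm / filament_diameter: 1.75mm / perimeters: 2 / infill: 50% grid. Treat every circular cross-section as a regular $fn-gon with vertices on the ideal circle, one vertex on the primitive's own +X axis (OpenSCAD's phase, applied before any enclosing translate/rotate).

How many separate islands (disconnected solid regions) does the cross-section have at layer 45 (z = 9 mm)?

At z = 9 mm: the r=2 cylinder gives a regular 12-gon of circumradius 2 (constant along its height); the cube at (8, 13.5) (footprint 16×11) is included at this height; the 17.5×22.5 cube at (4.5, 12.5) contributes its full rectangle; Subtracting the remaining from the first: starting from the r=2 cylinder, the 16×11 cube at (8, 13.5) misses the remaining region (no effect); the 17.5×22.5 cube at (4.5, 12.5) misses the remaining region (no effect) — 1 connected region. Overall, the cross-section is a single solid region. Island count = 1.

1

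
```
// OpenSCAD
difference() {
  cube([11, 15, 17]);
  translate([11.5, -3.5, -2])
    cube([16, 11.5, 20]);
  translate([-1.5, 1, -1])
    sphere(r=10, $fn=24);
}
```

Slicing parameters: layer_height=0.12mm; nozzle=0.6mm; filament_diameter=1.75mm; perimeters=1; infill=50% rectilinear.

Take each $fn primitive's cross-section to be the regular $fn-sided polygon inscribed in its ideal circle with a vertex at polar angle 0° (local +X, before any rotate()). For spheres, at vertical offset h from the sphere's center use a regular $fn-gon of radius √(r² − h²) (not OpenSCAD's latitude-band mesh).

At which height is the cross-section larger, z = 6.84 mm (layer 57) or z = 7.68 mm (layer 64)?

Layer 57 (z = 6.84): the cube (footprint 11×15) is included at this height (area 165.00 mm²); the cube at (11.5, -3.5) (footprint 16×11.5) is included at this height (area 184.00 mm²); the sphere at (-1.5, 1): section is a regular 24-gon, circumradius = √(r²−h²) = √(10²−7.84²) = 6.208 (area = (24/2)·6.208²·sin(360°/24) = 119.68 mm²); After the difference (first − rest): starting from the 11×15 cube (165.00 mm²), the 16×11.5 cube at (11.5, -3.5) misses the remaining region (no effect); the r=10 sphere at (-1.5, 1) partially overlaps it — only the 25.40 mm² overlap (of its 119.68 mm²) is removed, clipping the outline — area = 139.60 mm². So its area = 139.60 mm². Layer 64 (z = 7.68): the cube (footprint 11×15) is included at this height (area 165.00 mm²); the cube at (11.5, -3.5) (footprint 16×11.5) is included at this height (area 184.00 mm²); the r=10 sphere at (-1.5, 1) contributes a regular 24-gon of circumradius √(10²−8.68²) = 4.966 (area = (24/2)·4.966²·sin(360°/24) = 76.58 mm²); After the difference (first − rest): starting from the 11×15 cube (165.00 mm²), the 16×11.5 cube at (11.5, -3.5) misses the remaining region (no effect); the r=10 sphere at (-1.5, 1) partially overlaps it — only the 15.25 mm² overlap (of its 76.58 mm²) is removed, clipping the outline — area = 149.75 mm². So its area = 149.75 mm². Layer 64 is larger (149.75 vs 139.60 mm²).

layer 64 (z = 7.68 mm)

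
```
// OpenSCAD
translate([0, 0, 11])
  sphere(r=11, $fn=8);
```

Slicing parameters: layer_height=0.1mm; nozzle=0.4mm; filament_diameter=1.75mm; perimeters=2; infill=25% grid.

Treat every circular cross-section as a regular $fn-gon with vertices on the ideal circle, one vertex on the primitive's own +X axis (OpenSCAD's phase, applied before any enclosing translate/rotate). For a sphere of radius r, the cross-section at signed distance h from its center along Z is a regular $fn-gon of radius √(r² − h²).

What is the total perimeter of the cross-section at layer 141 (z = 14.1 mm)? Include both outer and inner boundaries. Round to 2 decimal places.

At z = 14.1 mm: the r=11 sphere slices to a regular 8-gon of circumradius 10.554 (√(r²−h²) with h=3.1 from center) (perimeter = 2·8·10.554·sin(180°/8) = 64.62 mm). Overall, the cross-section is a single solid region. Total boundary length (outer) = 64.62 mm.

64.62 mm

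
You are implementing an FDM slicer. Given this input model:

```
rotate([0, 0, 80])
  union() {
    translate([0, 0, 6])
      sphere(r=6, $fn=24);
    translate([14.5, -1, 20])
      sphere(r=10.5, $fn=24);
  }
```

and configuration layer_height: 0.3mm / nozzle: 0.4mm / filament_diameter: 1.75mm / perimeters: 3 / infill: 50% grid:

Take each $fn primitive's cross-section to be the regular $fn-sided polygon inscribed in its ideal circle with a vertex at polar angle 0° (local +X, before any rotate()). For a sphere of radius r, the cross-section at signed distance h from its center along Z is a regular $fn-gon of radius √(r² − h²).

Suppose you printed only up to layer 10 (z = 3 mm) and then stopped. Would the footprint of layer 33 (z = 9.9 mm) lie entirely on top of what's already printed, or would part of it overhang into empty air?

part overhangs

Compare the two slices. At z = 3: the sphere: section is a regular 24-gon, circumradius = √(r²−h²) = √(6²−3²) = 5.196 (area = (24/2)·5.196²·sin(360°/24) = 83.86 mm²); the sphere at (14.5, -1) is not intersected at this z (|z−center|=17.000 > r=10.5); Combining (union): only the r=6 sphere is present, so the union is just that shape — area = 83.86 mm²; (whole slice rotated 80° about Z — lengths, areas and connectivity unchanged). At z = 9.9: the r=6 sphere slices to a regular 24-gon of circumradius 4.560 (√(r²−h²) with h=3.9 from center) (area = (24/2)·4.560²·sin(360°/24) = 64.57 mm²); the r=10.5 sphere at (14.5, -1) contributes a regular 24-gon of circumradius √(10.5²−10.1²) = 2.871 (area = (24/2)·2.871²·sin(360°/24) = 25.59 mm²); Merging all regions: the 2 present regions are separate (no shared area or edge), so areas and boundary lengths simply add and each stays a separate island — area = 90.16 mm²; (whole slice rotated 80° about Z — lengths, areas and connectivity unchanged). Checking containment: at z = 9.9 the cross-section extends beyond the z = 3 cross-section by about 25.59 mm².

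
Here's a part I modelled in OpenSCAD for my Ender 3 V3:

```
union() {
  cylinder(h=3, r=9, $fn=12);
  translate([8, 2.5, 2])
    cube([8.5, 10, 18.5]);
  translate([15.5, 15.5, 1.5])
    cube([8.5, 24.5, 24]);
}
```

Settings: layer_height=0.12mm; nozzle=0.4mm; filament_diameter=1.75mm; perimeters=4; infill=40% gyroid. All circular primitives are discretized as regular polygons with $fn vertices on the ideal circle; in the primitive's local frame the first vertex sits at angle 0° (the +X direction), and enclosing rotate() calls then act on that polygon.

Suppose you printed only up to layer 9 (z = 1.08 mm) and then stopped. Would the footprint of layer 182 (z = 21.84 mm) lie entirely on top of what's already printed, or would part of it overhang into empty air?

Compare the two slices. At z = 1.08: the r=9 cylinder contributes a regular 12-gon of circumradius 9 (area = (12/2)·9.000²·sin(360°/12) = 243.00 mm²); the cube at (8, 2.5) does not reach this height (z outside [2, 20.5]); the cube at (15.5, 15.5) is absent (z outside [1.5, 25.5]); Taking the union: only the r=9 cylinder is present, so the union is just that shape — area = 243.00 mm². At z = 21.84: the cylinder does not reach this height (z outside [0, 3]); the cube at (8, 2.5) is not intersected at this z (z outside [2, 20.5]); the cube at (15.5, 15.5) is present — its section is the full 8.5×24.5 rectangle (area 208.25 mm²); Taking the union: only the 8.5×24.5 cube at (15.5, 15.5) is present, so the union is just that shape — area = 208.25 mm². Checking containment: at z = 21.84 the cross-section extends beyond the z = 1.08 cross-section by about 208.25 mm².

part overhangs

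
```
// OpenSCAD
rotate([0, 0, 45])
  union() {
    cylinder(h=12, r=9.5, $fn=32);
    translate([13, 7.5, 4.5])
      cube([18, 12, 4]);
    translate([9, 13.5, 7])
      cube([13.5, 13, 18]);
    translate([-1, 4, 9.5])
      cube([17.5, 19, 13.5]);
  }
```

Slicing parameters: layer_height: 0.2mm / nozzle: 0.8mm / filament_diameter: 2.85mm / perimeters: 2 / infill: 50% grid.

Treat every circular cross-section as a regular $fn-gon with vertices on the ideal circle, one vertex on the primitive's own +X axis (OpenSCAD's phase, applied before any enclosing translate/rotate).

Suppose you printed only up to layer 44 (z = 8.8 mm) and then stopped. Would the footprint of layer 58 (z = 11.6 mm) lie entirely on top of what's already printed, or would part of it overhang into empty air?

Compare the two slices. At z = 8.8: the cylinder: section is a regular 32-gon, circumradius r=9.5 (area = (32/2)·9.500²·sin(360°/32) = 281.71 mm²); the cube at (13, 7.5) is absent (z outside [4.5, 8.5]); the cube at (9, 13.5) is present — its section is the full 13.5×13 rectangle (area 175.50 mm²); the cube at (-1, 4) is absent (z outside [9.5, 23]); Combining (union): the 2 present regions are separate (no shared area or edge), so areas and boundary lengths simply add and each stays a separate island — area = 457.21 mm²; (whole slice rotated 45° about Z — lengths, areas and connectivity unchanged). At z = 11.6: the cylinder: section is a regular 32-gon, circumradius r=9.5 (area = (32/2)·9.500²·sin(360°/32) = 281.71 mm²); the cube at (13, 7.5) does not reach this height (z outside [4.5, 8.5]); the cube at (9, 13.5) is present — its section is the full 13.5×13 rectangle (area 175.50 mm²); the 17.5×19 cube at (-1, 4) contributes its full rectangle (area 332.50 mm²); Taking the union: the regions partially overlap — summed areas 789.71 mm² minus the doubly-counted overlap 110.40 mm² gives 679.31 mm² — area = 679.31 mm²; (whole slice rotated 45° about Z — lengths, areas and connectivity unchanged). Checking containment: at z = 11.6 the cross-section extends beyond the z = 8.8 cross-section by about 222.10 mm².

part overhangs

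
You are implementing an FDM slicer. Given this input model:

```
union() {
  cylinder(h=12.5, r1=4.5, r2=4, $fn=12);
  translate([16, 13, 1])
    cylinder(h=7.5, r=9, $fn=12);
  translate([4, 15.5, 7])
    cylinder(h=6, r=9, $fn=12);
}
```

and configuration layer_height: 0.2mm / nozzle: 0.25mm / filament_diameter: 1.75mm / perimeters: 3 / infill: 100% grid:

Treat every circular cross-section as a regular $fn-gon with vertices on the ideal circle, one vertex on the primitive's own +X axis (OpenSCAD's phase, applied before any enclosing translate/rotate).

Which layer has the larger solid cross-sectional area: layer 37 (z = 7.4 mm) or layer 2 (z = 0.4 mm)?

Layer 37 (z = 7.4): the cone contributes a regular 12-gon of circumradius 4.204 (interpolated between r1=4.5 and r2=4 at t=0.592) (area = (12/2)·4.204²·sin(360°/12) = 53.02 mm²); the cylinder at (16, 13): section is a regular 12-gon, circumradius r=9 (area = (12/2)·9.000²·sin(360°/12) = 243.00 mm²); the r=9 cylinder at (4, 15.5) gives a regular 12-gon of circumradius 9 (constant along its height) (area = (12/2)·9.000²·sin(360°/12) = 243.00 mm²); Merging all regions: the regions partially overlap — summed areas 539.02 mm² minus the doubly-counted overlap 46.46 mm² gives 492.56 mm² — area = 492.56 mm². So its area = 492.56 mm². Layer 2 (z = 0.4): the cone (r1=4.5→r2=4) has section circumradius 4.484 here — a regular 12-gon (area = (12/2)·4.484²·sin(360°/12) = 60.32 mm²); the cylinder at (16, 13) is absent (z outside [1, 8.5]); the cylinder at (4, 15.5) is absent (z outside [7, 13]); Taking the union: only the cone is present, so the union is just that shape — area = 60.32 mm². So its area = 60.32 mm². Layer 37 is larger (492.56 vs 60.32 mm²).

layer 37 (z = 7.4 mm)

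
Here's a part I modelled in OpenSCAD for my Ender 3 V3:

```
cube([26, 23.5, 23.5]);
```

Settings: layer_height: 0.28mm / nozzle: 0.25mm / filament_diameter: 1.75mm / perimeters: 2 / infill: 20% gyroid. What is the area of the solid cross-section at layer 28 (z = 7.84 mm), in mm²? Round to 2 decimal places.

611.00 mm²

At z = 7.84 mm: the cube (footprint 26×23.5) is included at this height (area 611.00 mm²). Overall, the cross-section is a single solid region. Net area = 611.00 mm².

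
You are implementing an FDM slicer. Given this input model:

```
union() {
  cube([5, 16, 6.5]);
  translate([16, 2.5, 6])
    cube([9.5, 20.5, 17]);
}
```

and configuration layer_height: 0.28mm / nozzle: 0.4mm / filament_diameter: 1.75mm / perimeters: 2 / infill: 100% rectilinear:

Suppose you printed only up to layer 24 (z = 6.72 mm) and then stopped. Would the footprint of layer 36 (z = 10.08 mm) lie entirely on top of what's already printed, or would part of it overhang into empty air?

Compare the two slices. At z = 6.72: the cube is absent (z outside [0, 6.5]); the 9.5×20.5 cube at (16, 2.5) contributes its full rectangle (area 194.75 mm²); Combining (union): only the 9.5×20.5 cube at (16, 2.5) is present, so the union is just that shape — area = 194.75 mm². At z = 10.08: the cube is not intersected at this z (z outside [0, 6.5]); the cube at (16, 2.5) is present — its section is the full 9.5×20.5 rectangle (area 194.75 mm²); Taking the union: only the 9.5×20.5 cube at (16, 2.5) is present, so the union is just that shape — area = 194.75 mm². Checking containment: the cross-section at z = 10.08 is a subset of the cross-section at z = 6.72.

entirely on top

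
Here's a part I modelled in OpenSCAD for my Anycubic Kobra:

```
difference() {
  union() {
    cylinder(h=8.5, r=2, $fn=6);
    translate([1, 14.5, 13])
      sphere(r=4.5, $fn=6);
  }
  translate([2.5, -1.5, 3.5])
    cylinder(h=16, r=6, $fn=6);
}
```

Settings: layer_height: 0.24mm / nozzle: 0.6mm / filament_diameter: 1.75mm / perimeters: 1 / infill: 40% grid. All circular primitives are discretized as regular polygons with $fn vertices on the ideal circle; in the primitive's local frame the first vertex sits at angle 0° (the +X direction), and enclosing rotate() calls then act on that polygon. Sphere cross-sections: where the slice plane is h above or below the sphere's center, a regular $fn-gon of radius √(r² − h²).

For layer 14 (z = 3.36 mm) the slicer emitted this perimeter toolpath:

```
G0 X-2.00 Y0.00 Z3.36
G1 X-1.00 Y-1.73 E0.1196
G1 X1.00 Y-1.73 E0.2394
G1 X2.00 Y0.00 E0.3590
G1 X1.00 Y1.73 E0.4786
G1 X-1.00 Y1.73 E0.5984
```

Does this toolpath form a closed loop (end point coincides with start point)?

Start point (G0): (-2.00, 0.00). End point (last G1): the path does not return to the start — open.

no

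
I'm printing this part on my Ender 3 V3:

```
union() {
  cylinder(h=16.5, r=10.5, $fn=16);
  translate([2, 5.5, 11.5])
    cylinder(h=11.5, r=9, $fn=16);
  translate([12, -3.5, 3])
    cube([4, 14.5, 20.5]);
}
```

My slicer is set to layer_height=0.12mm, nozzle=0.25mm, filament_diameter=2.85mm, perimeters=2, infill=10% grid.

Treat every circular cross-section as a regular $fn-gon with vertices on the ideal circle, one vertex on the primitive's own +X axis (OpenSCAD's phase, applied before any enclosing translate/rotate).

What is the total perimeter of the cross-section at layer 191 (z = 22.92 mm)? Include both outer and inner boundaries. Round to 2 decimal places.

93.19 mm

At z = 22.92 mm: the cylinder is absent (z outside [0, 16.5]); the r=9 cylinder at (2, 5.5) gives a regular 16-gon of circumradius 9 (constant along its height) (perimeter = 2·16·9.000·sin(180°/16) = 56.19 mm); the 4×14.5 cube at (12, -3.5) contributes its full rectangle (perimeter 37.00 mm); Merging all regions: the 2 present regions are separate (no shared area or edge), so areas and boundary lengths simply add and each stays a separate island — boundary = 93.19 mm. Overall, the cross-section has 2 separate islands. Total boundary length (outer) = 93.19 mm.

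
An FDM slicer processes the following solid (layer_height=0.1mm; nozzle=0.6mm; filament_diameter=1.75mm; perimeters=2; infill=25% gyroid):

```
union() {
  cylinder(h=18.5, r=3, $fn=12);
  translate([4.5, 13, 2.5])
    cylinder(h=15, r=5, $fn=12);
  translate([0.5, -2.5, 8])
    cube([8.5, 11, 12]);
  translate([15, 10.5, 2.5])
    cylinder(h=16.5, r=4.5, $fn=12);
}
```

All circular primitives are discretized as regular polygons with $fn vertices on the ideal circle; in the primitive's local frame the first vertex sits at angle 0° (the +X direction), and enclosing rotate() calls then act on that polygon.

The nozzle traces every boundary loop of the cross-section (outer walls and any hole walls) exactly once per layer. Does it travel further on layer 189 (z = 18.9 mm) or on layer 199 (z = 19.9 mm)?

Layer 189 (z = 18.9): the cylinder is absent (z outside [0, 18.5]); the cylinder at (4.5, 13) does not reach this height (z outside [2.5, 17.5]); the cube at (0.5, -2.5) (footprint 8.5×11) is included at this height (perimeter 39.00 mm); the r=4.5 cylinder at (15, 10.5) contributes a regular 12-gon of circumradius 4.5 (perimeter = 2·12·4.500·sin(180°/12) = 27.95 mm); Combining (union): the 2 present regions are separate (no shared area or edge), so areas and boundary lengths simply add and each stays a separate island — boundary = 66.95 mm. So its perimeter = 66.95 mm. Layer 199 (z = 19.9): the cylinder is absent (z outside [0, 18.5]); the cylinder at (4.5, 13) does not reach this height (z outside [2.5, 17.5]); the 8.5×11 cube at (0.5, -2.5) contributes its full rectangle (perimeter 39.00 mm); the cylinder at (15, 10.5) is not intersected at this z (z outside [2.5, 19]); Combining (union): only the 8.5×11 cube at (0.5, -2.5) is present, so the union is just that shape — boundary = 39.00 mm. So its perimeter = 39.00 mm. Layer 189 is larger (66.95 vs 39.00 mm).

layer 189 (z = 18.9 mm)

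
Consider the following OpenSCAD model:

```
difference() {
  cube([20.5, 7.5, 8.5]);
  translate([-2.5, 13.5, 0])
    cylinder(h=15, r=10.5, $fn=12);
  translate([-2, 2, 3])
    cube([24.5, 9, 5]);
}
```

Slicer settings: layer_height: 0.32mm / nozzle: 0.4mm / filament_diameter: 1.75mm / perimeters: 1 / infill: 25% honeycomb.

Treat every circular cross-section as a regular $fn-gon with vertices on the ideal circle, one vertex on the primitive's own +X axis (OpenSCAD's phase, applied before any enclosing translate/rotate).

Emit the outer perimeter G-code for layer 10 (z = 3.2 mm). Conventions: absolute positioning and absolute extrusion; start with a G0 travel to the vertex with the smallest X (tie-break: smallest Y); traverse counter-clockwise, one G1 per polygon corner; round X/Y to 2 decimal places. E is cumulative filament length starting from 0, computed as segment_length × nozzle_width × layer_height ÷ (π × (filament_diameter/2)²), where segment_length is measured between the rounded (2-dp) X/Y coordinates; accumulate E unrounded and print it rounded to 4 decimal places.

At z = 3.2 mm: the cube is present — its section is the full 20.5×7.5 rectangle; the r=10.5 cylinder at (-2.5, 13.5) contributes a regular 12-gon of circumradius 10.5; the cube at (-2, 2) is present — its section is the full 24.5×9 rectangle; After the difference (first − rest): starting from the 20.5×7.5 cube, the r=10.5 cylinder at (-2.5, 13.5) partially overlaps it — only the 14.30 mm² overlap (of its 330.75 mm²) is removed, clipping the outline; the 24.5×9 cube at (-2, 2) partially overlaps it — only the 98.45 mm² overlap (of its 220.50 mm²) is removed, clipping the outline — 1 connected region. The outline is a single polygon with 4 vertices. Extrusion per mm of travel: 0.4 × 0.32 / (π × 0.875²) = 0.053216. Accumulating E over each segment gives final E = 2.3947.

G0 X0.00 Y0.00 Z3.20
G1 X20.50 Y0.00 E1.0909
G1 X20.50 Y2.00 E1.1974
G1 X0.00 Y2.00 E2.2883
G1 X0.00 Y0.00 E2.3947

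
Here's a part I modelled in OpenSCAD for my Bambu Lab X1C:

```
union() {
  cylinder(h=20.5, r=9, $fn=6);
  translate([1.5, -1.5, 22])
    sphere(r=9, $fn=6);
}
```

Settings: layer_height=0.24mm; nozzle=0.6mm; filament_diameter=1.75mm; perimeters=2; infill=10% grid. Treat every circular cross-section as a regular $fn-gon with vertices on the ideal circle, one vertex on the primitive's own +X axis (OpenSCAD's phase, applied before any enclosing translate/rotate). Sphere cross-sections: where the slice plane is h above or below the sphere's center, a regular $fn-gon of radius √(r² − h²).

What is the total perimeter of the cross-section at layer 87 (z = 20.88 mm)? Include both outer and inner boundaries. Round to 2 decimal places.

At z = 20.88 mm: the cylinder does not reach this height (z outside [0, 20.5]); the r=9 sphere at (1.5, -1.5) slices to a regular 6-gon of circumradius 8.930 (√(r²−h²) with h=1.12 from center) (perimeter = 2·6·8.930·sin(180°/6) = 53.58 mm); Merging all regions: only the r=9 sphere at (1.5, -1.5) is present, so the union is just that shape — boundary = 53.58 mm. Overall, the cross-section is a single solid region. Total boundary length (outer) = 53.58 mm.

53.58 mm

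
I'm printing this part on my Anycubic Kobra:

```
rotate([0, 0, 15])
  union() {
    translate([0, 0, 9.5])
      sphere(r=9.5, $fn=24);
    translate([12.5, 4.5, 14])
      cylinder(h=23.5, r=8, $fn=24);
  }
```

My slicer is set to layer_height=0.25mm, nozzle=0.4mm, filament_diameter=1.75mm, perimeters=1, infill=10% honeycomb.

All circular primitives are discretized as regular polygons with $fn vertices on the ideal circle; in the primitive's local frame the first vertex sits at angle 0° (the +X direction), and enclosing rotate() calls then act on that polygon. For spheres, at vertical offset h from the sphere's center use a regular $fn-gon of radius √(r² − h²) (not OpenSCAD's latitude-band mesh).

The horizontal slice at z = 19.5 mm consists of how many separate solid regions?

At z = 19.5 mm: the sphere does not reach this height (|z−center|=10.000 > r=9.5); the r=8 cylinder at (12.5, 4.5) contributes a regular 24-gon of circumradius 8; Taking the union: only the r=8 cylinder at (12.5, 4.5) is present, so the union is just that shape — 1 connected region; (rotated 15° about Z; rotation is an isometry so areas/perimeters/island counts are preserved). The result has 1 disconnected region.

1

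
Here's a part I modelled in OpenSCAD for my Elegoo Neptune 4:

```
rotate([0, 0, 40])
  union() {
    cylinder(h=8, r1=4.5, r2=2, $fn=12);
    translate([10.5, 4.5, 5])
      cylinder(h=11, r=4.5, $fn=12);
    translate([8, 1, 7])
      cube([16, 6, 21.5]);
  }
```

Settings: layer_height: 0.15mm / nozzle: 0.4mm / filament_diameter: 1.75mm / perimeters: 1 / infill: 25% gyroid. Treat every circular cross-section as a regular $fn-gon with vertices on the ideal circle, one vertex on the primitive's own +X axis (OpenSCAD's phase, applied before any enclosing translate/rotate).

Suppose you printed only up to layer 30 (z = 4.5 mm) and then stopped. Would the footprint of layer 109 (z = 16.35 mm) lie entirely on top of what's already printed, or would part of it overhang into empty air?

Compare the two slices. At z = 4.5: the cone: at t=0.562 of its height the radius interpolates to r₁+(r₂−r₁)t = 3.094, giving a regular 12-gon of that circumradius (area = (12/2)·3.094²·sin(360°/12) = 28.71 mm²); the cylinder at (10.5, 4.5) does not reach this height (z outside [5, 16]); the cube at (8, 1) does not reach this height (z outside [7, 28.5]); Merging all regions: only the cone is present, so the union is just that shape — area = 28.71 mm²; (whole slice rotated 40° about Z — lengths, areas and connectivity unchanged). At z = 16.35: the cone is not intersected at this z (z outside [0, 8]); the cylinder at (10.5, 4.5) is not intersected at this z (z outside [5, 16]); the cube at (8, 1) (footprint 16×6) is included at this height (area 96.00 mm²); Combining (union): only the 16×6 cube at (8, 1) is present, so the union is just that shape — area = 96.00 mm²; (rotated 40° about Z; rotation is an isometry so areas/perimeters/island counts are preserved). Checking containment: at z = 16.35 the cross-section extends beyond the z = 4.5 cross-section by about 96.00 mm².

part overhangs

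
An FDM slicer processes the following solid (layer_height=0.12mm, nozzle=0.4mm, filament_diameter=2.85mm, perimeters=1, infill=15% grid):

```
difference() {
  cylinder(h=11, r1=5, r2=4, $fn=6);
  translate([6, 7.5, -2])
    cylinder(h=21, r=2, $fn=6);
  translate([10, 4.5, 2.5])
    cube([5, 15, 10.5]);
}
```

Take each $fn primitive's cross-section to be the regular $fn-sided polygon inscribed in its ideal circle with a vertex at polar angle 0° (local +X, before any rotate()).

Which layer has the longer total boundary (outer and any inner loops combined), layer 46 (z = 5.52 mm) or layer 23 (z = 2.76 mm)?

Layer 46 (z = 5.52): the cone contributes a regular 6-gon of circumradius 4.498 (interpolated between r1=5 and r2=4 at t=0.502) (perimeter = 2·6·4.498·sin(180°/6) = 26.99 mm); the r=2 cylinder at (6, 7.5) contributes a regular 6-gon of circumradius 2 (perimeter = 2·6·2.000·sin(180°/6) = 12.00 mm); the cube at (10, 4.5) (footprint 5×15) is included at this height (perimeter 40.00 mm); After the difference (first − rest): starting from the cone, the r=2 cylinder at (6, 7.5) misses the remaining region (no effect); the 5×15 cube at (10, 4.5) misses the remaining region (no effect) — boundary = 26.99 mm. So its perimeter = 26.99 mm. Layer 23 (z = 2.76): the cone (r1=5→r2=4) has section circumradius 4.749 here — a regular 6-gon (perimeter = 2·6·4.749·sin(180°/6) = 28.49 mm); the cylinder at (6, 7.5): section is a regular 6-gon, circumradius r=2 (perimeter = 2·6·2.000·sin(180°/6) = 12.00 mm); the cube at (10, 4.5) is present — its section is the full 5×15 rectangle (perimeter 40.00 mm); After the difference (first − rest): starting from the cone, the r=2 cylinder at (6, 7.5) misses the remaining region (no effect); the 5×15 cube at (10, 4.5) misses the remaining region (no effect) — boundary = 28.49 mm. So its perimeter = 28.49 mm. Layer 23 is larger (28.49 vs 26.99 mm).

layer 23 (z = 2.76 mm)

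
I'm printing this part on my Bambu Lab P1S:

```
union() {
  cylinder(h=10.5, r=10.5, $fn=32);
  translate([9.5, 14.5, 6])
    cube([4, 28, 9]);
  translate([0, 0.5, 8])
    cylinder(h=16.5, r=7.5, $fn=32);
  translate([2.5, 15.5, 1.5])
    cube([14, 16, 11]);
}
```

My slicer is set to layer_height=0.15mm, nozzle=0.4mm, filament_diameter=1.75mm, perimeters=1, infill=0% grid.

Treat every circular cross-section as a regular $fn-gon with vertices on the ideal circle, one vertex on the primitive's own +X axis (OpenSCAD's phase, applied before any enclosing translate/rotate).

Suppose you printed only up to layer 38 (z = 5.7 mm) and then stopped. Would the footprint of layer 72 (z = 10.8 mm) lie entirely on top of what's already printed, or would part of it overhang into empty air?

Compare the two slices. At z = 5.7: the cylinder: section is a regular 32-gon, circumradius r=10.5 (area = (32/2)·10.500²·sin(360°/32) = 344.14 mm²); the cube at (9.5, 14.5) is absent (z outside [6, 15]); the cylinder at (0, 0.5) does not reach this height (z outside [8, 24.5]); the cube at (2.5, 15.5) (footprint 14×16) is included at this height (area 224.00 mm²); Taking the union: the 2 present regions are separate (no shared area or edge), so areas and boundary lengths simply add and each stays a separate island — area = 568.14 mm². At z = 10.8: the cylinder is absent (z outside [0, 10.5]); the 4×28 cube at (9.5, 14.5) contributes its full rectangle (area 112.00 mm²); the r=7.5 cylinder at (0, 0.5) contributes a regular 32-gon of circumradius 7.5 (area = (32/2)·7.500²·sin(360°/32) = 175.58 mm²); the 14×16 cube at (2.5, 15.5) contributes its full rectangle (area 224.00 mm²); Merging all regions: the regions partially overlap — summed areas 511.58 mm² minus the doubly-counted overlap 64.00 mm² gives 447.58 mm² — area = 447.58 mm². Checking containment: at z = 10.8 the cross-section extends beyond the z = 5.7 cross-section by about 48.00 mm².

part overhangs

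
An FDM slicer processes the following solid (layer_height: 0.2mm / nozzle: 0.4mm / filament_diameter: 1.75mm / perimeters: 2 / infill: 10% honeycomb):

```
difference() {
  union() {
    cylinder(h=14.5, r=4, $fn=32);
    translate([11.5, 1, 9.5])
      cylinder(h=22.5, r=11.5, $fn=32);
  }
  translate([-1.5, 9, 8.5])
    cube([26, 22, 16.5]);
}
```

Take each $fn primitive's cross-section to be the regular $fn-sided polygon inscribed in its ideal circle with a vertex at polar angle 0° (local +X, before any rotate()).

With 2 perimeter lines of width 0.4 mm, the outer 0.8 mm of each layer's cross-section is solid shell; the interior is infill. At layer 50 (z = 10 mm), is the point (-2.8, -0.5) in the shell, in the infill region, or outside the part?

At z = 10 mm: the r=4 cylinder gives a regular 32-gon of circumradius 4 (constant along its height); the r=11.5 cylinder at (11.5, 1) contributes a regular 32-gon of circumradius 11.5; Combining (union): the regions partially overlap (shared area 22.51 mm²), so overlapping operands fuse into one piece — 1 connected region; the cube at (-1.5, 9) is present — its section is the full 26×22 rectangle; Taking the first minus the rest: starting from that combined region, the 26×22 cube at (-1.5, 9) partially overlaps it — only the 39.23 mm² overlap (of its 572.00 mm²) is removed, clipping the outline — 1 connected region. Overall, the cross-section is a single solid region. The nearest boundary edge runs (-3.92, -0.78)→(-4.00, 0.00); distance from the point to it = 1.15 mm. The point is inside the cross-section and 1.15 mm from the nearest boundary — more than the 0.8 mm shell width (2 × 0.4), so it's in the infill interior.

infill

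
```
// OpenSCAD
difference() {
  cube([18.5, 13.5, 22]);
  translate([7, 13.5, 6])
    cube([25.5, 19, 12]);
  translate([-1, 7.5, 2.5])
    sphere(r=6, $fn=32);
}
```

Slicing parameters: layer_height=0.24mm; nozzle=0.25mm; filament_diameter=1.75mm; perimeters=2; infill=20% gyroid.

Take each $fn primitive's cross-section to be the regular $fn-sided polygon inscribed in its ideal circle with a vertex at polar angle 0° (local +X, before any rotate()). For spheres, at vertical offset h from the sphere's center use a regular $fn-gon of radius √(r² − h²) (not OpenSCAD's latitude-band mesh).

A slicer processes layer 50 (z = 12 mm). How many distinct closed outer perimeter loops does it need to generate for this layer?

1

At z = 12 mm: the cube is present — its section is the full 18.5×13.5 rectangle; the cube at (7, 13.5) is present — its section is the full 25.5×19 rectangle; the sphere at (-1, 7.5) is not intersected at this z (|z−center|=9.500 > r=6); Subtracting the remaining from the first: starting from the 18.5×13.5 cube, the 25.5×19 cube at (7, 13.5) misses the remaining region (no effect) — 1 connected region. The result has 1 disconnected region.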